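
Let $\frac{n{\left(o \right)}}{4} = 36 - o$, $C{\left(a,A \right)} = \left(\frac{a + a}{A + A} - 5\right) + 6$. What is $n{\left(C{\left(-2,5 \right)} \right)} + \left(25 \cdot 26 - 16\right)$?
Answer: $\frac{3878}{5} \approx 775.6$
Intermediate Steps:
$C{\left(a,A \right)} = 1 + \frac{a}{A}$ ($C{\left(a,A \right)} = \left(\frac{2 a}{2 A} - 5\right) + 6 = \left(2 a \frac{1}{2 A} - 5\right) + 6 = \left(\frac{a}{A} - 5\right) + 6 = \left(-5 + \frac{a}{A}\right) + 6 = 1 + \frac{a}{A}$)
$n{\left(o \right)} = 144 - 4 o$ ($n{\left(o \right)} = 4 \left(36 - o\right) = 144 - 4 o$)
$n{\left(C{\left(-2,5 \right)} \right)} + \left(25 \cdot 26 - 16\right) = \left(144 - 4 \frac{5 - 2}{5}\right) + \left(25 \cdot 26 - 16\right) = \left(144 - 4 \cdot \frac{1}{5} \cdot 3\right) + \left(650 - 16\right) = \left(144 - \frac{12}{5}\right) + 634 = \frac{708}{5} + 634 = \frac{3878}{5}$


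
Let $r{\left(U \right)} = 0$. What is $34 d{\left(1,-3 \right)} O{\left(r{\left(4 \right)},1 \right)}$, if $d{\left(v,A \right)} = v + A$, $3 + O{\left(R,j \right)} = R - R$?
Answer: $204$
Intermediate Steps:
$O{\left(R,j \right)} = -3$ ($O{\left(R,j \right)} = -3 + \left(R - R\right) = -3 + 0 = -3$)
$d{\left(v,A \right)} = A + v$
$34 d{\left(1,-3 \right)} O{\left(r{\left(4 \right)},1 \right)} = 34 \left(-3 + 1\right) \left(-3\right) = 34 \left(-2\right) \left(-3\right) = \left(-68\right) \left(-3\right) = 204$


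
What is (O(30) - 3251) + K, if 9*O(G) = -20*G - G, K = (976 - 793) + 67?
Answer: -3071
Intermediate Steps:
K = 250 (K = 183 + 67 = 250)
O(G) = -7*G/3 (O(G) = (-20*G - G)/9 = (-21*G)/9 = -7*G/3)
(O(30) - 3251) + K = (-7/3*30 - 3251) + 250 = (-70 - 3251) + 250 = -3321 + 250 = -3071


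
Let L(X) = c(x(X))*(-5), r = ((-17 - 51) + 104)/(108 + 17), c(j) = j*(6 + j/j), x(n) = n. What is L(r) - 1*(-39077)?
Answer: 976673/25 ≈ 39067.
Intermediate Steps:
c(j) = 7*j (c(j) = j*(6 + 1) = j*7 = 7*j)
r = 36/125 (r = (-68 + 104)/125 = 36*(1/125) = 36/125 ≈ 0.28800)
L(X) = -35*X (L(X) = (7*X)*(-5) = -35*X)
L(r) - 1*(-39077) = -35*36/125 - 1*(-39077) = -252/25 + 39077 = 976673/25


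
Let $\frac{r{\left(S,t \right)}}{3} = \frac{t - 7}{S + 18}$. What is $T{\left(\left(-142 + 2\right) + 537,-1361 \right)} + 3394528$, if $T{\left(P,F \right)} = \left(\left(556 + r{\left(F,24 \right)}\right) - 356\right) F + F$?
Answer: $\frac{246560476}{79} \approx 3.121 \cdot 10^{6}$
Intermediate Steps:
$r{\left(S,t \right)} = \frac{3 \left(-7 + t\right)}{18 + S}$ ($r{\left(S,t \right)} = 3 \frac{t - 7}{S + 18} = 3 \frac{-7 + t}{18 + S} = \frac{3 \left(-7 + t\right)}{18 + S}$)
$T{\left(P,F \right)} = F + F \left(200 + \frac{51}{18 + F}\right)$ ($T{\left(P,F \right)} = \left(\left(556 + \frac{3 \left(-7 + 24\right)}{18 + F}\right) - 356\right) F + F = \left(\left(556 + 3 \frac{1}{18 + F} 17\right) - 356\right) F + F = \left(\left(556 + \frac{51}{18 + F}\right) - 356\right) F + F = \left(200 + \frac{51}{18 + F}\right) F + F = F \left(200 + \frac{51}{18 + F}\right) + F = F + F \left(200 + \frac{51}{18 + F}\right)$)
$T{\left(\left(-142 + 2\right) + 537,-1361 \right)} + 3394528 = 3 \left(-1361\right) \frac{1}{18 - 1361} \left(1223 + 67 \left(-1361\right)\right) + 3394528 = 3 \left(-1361\right) \frac{1}{-1343} \left(1223 - 91187\right) + 3394528 = 3 \left(-1361\right) \left(- \frac{1}{1343}\right) \left(-89964\right) + 3394528 = - \frac{21607236}{79} + 3394528 = \frac{246560476}{79}$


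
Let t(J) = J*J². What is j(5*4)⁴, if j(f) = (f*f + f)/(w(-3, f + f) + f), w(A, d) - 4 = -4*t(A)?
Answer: 1500625/14641 ≈ 102.49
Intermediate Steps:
t(J) = J³
w(A, d) = 4 - 4*A³
j(f) = (f + f²)/(112 + f) (j(f) = (f*f + f)/((4 - 4*(-3)³) + f) = (f² + f)/((4 - 4*(-27)) + f) = (f + f²)/((4 + 108) + f) = (f + f²)/(112 + f))
j(5*4)⁴ = ((5*4)*(1 + 5*4)/(112 + 5*4))⁴ = (20*(1 + 20)/(112 + 20))⁴ = (20*21/132)⁴ = (20*(1/132)*21)⁴ = (35/11)⁴ = 1500625/14641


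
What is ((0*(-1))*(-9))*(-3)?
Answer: 0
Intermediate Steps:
((0*(-1))*(-9))*(-3) = (0*(-9))*(-3) = 0*(-3) = 0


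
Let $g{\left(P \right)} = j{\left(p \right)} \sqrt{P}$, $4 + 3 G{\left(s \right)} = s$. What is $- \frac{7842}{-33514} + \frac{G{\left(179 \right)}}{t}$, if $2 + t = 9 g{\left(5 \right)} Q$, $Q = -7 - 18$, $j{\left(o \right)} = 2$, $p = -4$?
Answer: $\frac{5957927699}{25449593208} - \frac{13125 \sqrt{5}}{506248} \approx 0.17613$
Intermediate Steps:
$G{\left(s \right)} = - \frac{4}{3} + \frac{s}{3}$
$g{\left(P \right)} = 2 \sqrt{P}$
$Q = -25$ ($Q = -7 - 18 = -25$)
$t = -2 - 450 \sqrt{5}$ ($t = -2 + 9 \cdot 2 \sqrt{5} \left(-25\right) = -2 + 18 \sqrt{5} \left(-25\right) = -2 - 450 \sqrt{5} \approx -1008.2$)
$- \frac{7842}{-33514} + \frac{G{\left(179 \right)}}{t} = - \frac{7842}{-33514} + \frac{- \frac{4}{3} + \frac{1}{3} \cdot 179}{-2 - 450 \sqrt{5}} = \left(-7842\right) \left(- \frac{1}{33514}\right) + \frac{- \frac{4}{3} + \frac{179}{3}}{-2 - 450 \sqrt{5}} = \frac{3921}{16757} + \frac{175}{3 \left(-2 - 450 \sqrt{5}\right)}$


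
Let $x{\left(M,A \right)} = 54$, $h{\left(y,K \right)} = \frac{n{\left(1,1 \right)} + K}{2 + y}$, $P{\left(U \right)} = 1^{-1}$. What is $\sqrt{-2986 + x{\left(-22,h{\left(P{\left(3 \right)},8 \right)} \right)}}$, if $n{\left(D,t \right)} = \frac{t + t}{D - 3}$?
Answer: $2 i \sqrt{733} \approx 54.148 i$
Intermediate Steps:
$P{\left(U \right)} = 1$
$n{\left(D,t \right)} = \frac{2 t}{-3 + D}$
$h{\left(y,K \right)} = \frac{-1 + K}{2 + y}$ ($h{\left(y,K \right)} = \frac{2 \cdot 1 \frac{1}{-3 + 1} + K}{2 + y} = \frac{2 \cdot 1 \frac{1}{-2} + K}{2 + y} = \frac{2 \cdot 1 \left(- \frac{1}{2}\right) + K}{2 + y} = \frac{-1 + K}{2 + y}$)
$\sqrt{-2986 + x{\left(-22,h{\left(P{\left(3 \right)},8 \right)} \right)}} = \sqrt{-2986 + 54} = \sqrt{-2932} = 2 i \sqrt{733}$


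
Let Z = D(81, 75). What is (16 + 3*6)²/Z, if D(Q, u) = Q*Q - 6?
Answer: 1156/6555 ≈ 0.17635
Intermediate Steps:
D(Q, u) = -6 + Q² (D(Q, u) = Q² - 6 = -6 + Q²)
Z = 6555 (Z = -6 + 81² = -6 + 6561 = 6555)
(16 + 3*6)²/Z = (16 + 3*6)²/6555 = (16 + 18)²*(1/6555) = 34²*(1/6555) = 1156*(1/6555) = 1156/6555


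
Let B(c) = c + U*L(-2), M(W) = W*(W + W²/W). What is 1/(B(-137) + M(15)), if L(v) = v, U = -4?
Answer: 1/321 ≈ 0.0031153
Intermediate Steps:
M(W) = 2*W² (M(W) = W*(W + W) = W*(2*W) = 2*W²)
B(c) = 8 + c (B(c) = c - 4*(-2) = c + 8 = 8 + c)
1/(B(-137) + M(15)) = 1/((8 - 137) + 2*15²) = 1/(-129 + 2*225) = 1/(-129 + 450) = 1/321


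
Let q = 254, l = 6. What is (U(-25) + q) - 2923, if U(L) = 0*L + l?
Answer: -2663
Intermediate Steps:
U(L) = 6 (U(L) = 0*L + 6 = 0 + 6 = 6)
(U(-25) + q) - 2923 = (6 + 254) - 2923 = 260 - 2923 = -2663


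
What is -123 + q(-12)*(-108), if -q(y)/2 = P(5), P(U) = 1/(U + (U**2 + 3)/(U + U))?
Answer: -1239/13 ≈ -95.308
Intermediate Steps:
P(U) = 1/(U + (3 + U**2)/(2*U)) (P(U) = 1/(U + (3 + U**2)/((2*U))) = 1/(U + (3 + U**2)*(1/(2*U))) = 1/(U + (3 + U**2)/(2*U)))
q(y) = -10/39 (q(y) = -4*5/(3*(1 + 5**2)) = -4*5/(3*(1 + 25)) = -4*5/(3*26) = -2*5/39 = -10/39)
-123 + q(-12)*(-108) = -123 - 10/39*(-108) = -123 + 360/13 = -1239/13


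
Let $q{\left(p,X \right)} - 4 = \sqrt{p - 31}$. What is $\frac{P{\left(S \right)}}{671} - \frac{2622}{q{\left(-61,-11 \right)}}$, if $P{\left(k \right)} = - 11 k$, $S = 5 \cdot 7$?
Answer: $\frac{- 35 \sqrt{23} + 80041 i}{61 \left(\sqrt{23} - 2 i\right)} \approx -97.685 + 232.86 i$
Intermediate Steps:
$S = 35$
$q{\left(p,X \right)} = 4 + \sqrt{-31 + p}$ ($q{\left(p,X \right)} = 4 + \sqrt{p - 31} = 4 + \sqrt{-31 + p}$)
$\frac{P{\left(S \right)}}{671} - \frac{2622}{q{\left(-61,-11 \right)}} = \frac{\left(-11\right) 35}{671} - \frac{2622}{4 + \sqrt{-31 - 61}} = \left(-385\right) \frac{1}{671} - \frac{2622}{4 + \sqrt{-92}} = - \frac{35}{61} - \frac{2622}{4 + 2 i \sqrt{23}}$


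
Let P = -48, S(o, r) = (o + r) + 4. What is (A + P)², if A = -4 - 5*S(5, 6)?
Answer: 16129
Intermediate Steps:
S(o, r) = 4 + o + r
A = -79 (A = -4 - 5*(4 + 5 + 6) = -4 - 5*15 = -4 - 75 = -79)
(A + P)² = (-79 - 48)² = (-127)² = 16129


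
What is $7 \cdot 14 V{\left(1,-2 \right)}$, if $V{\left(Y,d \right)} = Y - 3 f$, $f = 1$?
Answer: $-196$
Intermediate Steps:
$V{\left(Y,d \right)} = -3 + Y$ ($V{\left(Y,d \right)} = Y - 3 = -3 + Y$)
$7 \cdot 14 V{\left(1,-2 \right)} = 7 \cdot 14 \left(-3 + 1\right) = 98 \left(-2\right) = -196$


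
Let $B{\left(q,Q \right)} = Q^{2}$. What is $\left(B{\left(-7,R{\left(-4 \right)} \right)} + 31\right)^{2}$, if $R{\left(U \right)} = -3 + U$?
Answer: $6400$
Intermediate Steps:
$\left(B{\left(-7,R{\left(-4 \right)} \right)} + 31\right)^{2} = \left(\left(-3 - 4\right)^{2} + 31\right)^{2} = \left(\left(-7\right)^{2} + 31\right)^{2} = \left(49 + 31\right)^{2} = 80^{2} = 6400$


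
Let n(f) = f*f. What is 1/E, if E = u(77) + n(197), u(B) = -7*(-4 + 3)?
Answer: 1/38816 ≈ 2.5763e-5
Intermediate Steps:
n(f) = f²
u(B) = 7 (u(B) = -7*(-1) = 7)
E = 38816 (E = 7 + 197² = 7 + 38809 = 38816)
1/E = 1/38816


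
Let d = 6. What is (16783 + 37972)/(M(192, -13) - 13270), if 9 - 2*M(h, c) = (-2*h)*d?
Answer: -109510/24227 ≈ -4.5202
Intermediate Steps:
M(h, c) = 9/2 + 6*h (M(h, c) = 9/2 - (-2*h)*6/2 = 9/2 - (-6)*h = 9/2 + 6*h)
(16783 + 37972)/(M(192, -13) - 13270) = (16783 + 37972)/((9/2 + 6*192) - 13270) = 54755/((9/2 + 1152) - 13270) = 54755/(2313/2 - 13270) = 54755/(-24227/2) = 54755*(-2/24227) = -109510/24227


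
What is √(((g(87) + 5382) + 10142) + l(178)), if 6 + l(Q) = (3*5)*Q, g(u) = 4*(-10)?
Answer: 2*√4537 ≈ 134.71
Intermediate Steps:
g(u) = -40
l(Q) = -6 + 15*Q (l(Q) = -6 + (3*5)*Q = -6 + 15*Q)
√(((g(87) + 5382) + 10142) + l(178)) = √(((-40 + 5382) + 10142) + (-6 + 15*178)) = √((5342 + 10142) + (-6 + 2670)) = √(15484 + 2664) = √18148 = 2*√4537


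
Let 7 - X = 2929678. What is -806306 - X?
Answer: 2123365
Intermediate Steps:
X = -2929671 (X = 7 - 1*2929678 = 7 - 2929678 = -2929671)
-806306 - X = -806306 - 1*(-2929671) = -806306 + 2929671 = 2123365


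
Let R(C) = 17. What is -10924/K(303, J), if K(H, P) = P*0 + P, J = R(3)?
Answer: -10924/17 ≈ -642.59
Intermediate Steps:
J = 17
K(H, P) = P (K(H, P) = 0 + P = P)
-10924/K(303, J) = -10924/17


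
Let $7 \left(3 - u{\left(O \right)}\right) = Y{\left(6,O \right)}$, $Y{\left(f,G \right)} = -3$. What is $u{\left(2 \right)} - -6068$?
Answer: $\frac{42500}{7} \approx 6071.4$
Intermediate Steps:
$u{\left(O \right)} = \frac{24}{7}$ ($u{\left(O \right)} = 3 - - \frac{3}{7} = 3 + \frac{3}{7} = \frac{24}{7}$)
$u{\left(2 \right)} - -6068 = \frac{24}{7} - -6068 = \frac{24}{7} + 6068 = \frac{42500}{7}$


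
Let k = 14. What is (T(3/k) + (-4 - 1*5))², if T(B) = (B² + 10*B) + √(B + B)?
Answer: 1798689/38416 - 1335*√21/686 ≈ 37.903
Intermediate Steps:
T(B) = B² + 10*B + √2*√B (T(B) = (B² + 10*B) + √(2*B) = (B² + 10*B) + √2*√B = B² + 10*B + √2*√B)
(T(3/k) + (-4 - 1*5))² = (((3/14)² + 10*(3/14) + √2*√(3/14)) + (-4 - 1*5))² = (((3*(1/14))² + 10*(3*(1/14)) + √2*√(3*(1/14))) + (-4 - 5))² = (((3/14)² + 10*(3/14) + √2*√(3/14)) - 9)² = ((9/196 + 15/7 + √2*(√42/14)) - 9)² = ((9/196 + 15/7 + √21/7) - 9)² = ((429/196 + √21/7) - 9)² = (-1335/196 + √21/7)²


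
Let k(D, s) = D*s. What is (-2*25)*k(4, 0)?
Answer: 0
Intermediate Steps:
(-2*25)*k(4, 0) = (-2*25)*(4*0) = -50*0 = 0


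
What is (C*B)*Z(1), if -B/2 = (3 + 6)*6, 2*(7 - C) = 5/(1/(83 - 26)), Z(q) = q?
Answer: 14634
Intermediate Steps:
C = -271/2 (C = 7 - 5/(2*(1/(83 - 26))) = 7 - 5/(2*(1/57)) = 7 - 5/(2*1/57) = 7 - 5*57/2 = 7 - 1/2*285 = 7 - 285/2 = -271/2 ≈ -135.50)
B = -108 (B = -2*(3 + 6)*6 = -18*6 = -2*54 = -108)
(C*B)*Z(1) = -271/2*(-108)*1 = 14634*1 = 14634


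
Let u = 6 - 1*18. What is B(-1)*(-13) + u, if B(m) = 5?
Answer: -77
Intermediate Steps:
u = -12 (u = 6 - 18 = -12)
B(-1)*(-13) + u = 5*(-13) - 12 = -65 - 12 = -77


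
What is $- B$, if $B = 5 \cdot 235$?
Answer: $-1175$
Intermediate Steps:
$B = 1175$
$- B = \left(-1\right) 1175 = -1175$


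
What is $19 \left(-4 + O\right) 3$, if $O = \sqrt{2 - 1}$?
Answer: $-171$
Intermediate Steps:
$O = 1$ ($O = \sqrt{1} = 1$)
$19 \left(-4 + O\right) 3 = 19 \left(-4 + 1\right) 3 = 19 \left(\left(-3\right) 3\right) = 19 \left(-9\right) = -171$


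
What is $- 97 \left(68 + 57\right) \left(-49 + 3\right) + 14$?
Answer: $557764$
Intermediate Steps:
$- 97 \left(68 + 57\right) \left(-49 + 3\right) + 14 = - 97 \cdot 125 \left(-46\right) + 14 = \left(-97\right) \left(-5750\right) + 14 = 557750 + 14 = 557764$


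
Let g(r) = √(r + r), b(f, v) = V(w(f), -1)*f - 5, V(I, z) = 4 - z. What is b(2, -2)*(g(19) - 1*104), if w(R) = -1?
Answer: -520 + 5*√38 ≈ -489.18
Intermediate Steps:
b(f, v) = -5 + 5*f (b(f, v) = (4 - 1*(-1))*f - 5 = (4 + 1)*f - 5 = 5*f - 5 = -5 + 5*f)
g(r) = √2*√r (g(r) = √(2*r) = √2*√r)
b(2, -2)*(g(19) - 1*104) = (-5 + 5*2)*(√2*√19 - 1*104) = (-5 + 10)*(√38 - 104) = 5*(-104 + √38) = -520 + 5*√38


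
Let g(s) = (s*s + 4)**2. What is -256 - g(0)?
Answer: -272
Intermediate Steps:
g(s) = (4 + s**2)**2 (g(s) = (s**2 + 4)**2 = (4 + s**2)**2)
-256 - g(0) = -256 - (4 + 0**2)**2 = -256 - (4 + 0)**2 = -256 - 1*4**2 = -256 - 1*16 = -256 - 16 = -272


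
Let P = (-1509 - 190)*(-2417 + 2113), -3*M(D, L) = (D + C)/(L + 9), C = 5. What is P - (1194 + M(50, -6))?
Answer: 4637773/9 ≈ 5.1531e+5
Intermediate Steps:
M(D, L) = -(5 + D)/(3*(9 + L)) (M(D, L) = -(D + 5)/(3*(L + 9)) = -(5 + D)/(3*(9 + L)))
P = 516496 (P = -1699*(-304) = 516496)
P - (1194 + M(50, -6)) = 516496 - (1194 + (-5 - 1*50)/(3*(9 - 6))) = 516496 - (1194 + (⅓)*(-5 - 50)/3) = 516496 - (1194 + (⅓)*(⅓)*(-55)) = 516496 - (1194 - 55/9) = 516496 - 1*10691/9 = 516496 - 10691/9 = 4637773/9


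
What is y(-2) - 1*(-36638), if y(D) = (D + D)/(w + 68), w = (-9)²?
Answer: 5459058/149 ≈ 36638.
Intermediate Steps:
w = 81
y(D) = 2*D/149 (y(D) = (D + D)/(81 + 68) = (2*D)/149 = (2*D)*(1/149) = 2*D/149)
y(-2) - 1*(-36638) = (2/149)*(-2) - 1*(-36638) = -4/149 + 36638 = 5459058/149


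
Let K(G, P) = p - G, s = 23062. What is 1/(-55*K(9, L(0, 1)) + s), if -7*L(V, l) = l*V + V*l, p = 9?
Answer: 1/23062 ≈ 4.3361e-5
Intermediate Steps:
L(V, l) = -2*V*l/7 (L(V, l) = -(l*V + V*l)/7 = -(V*l + V*l)/7 = -2*V*l/7)
K(G, P) = 9 - G
1/(-55*K(9, L(0, 1)) + s) = 1/(-55*(9 - 1*9) + 23062) = 1/(-55*(9 - 9) + 23062) = 1/(-55*0 + 23062) = 1/(0 + 23062) = 1/23062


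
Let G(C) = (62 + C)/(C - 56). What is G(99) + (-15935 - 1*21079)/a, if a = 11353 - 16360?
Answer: 799243/71767 ≈ 11.137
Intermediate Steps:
a = -5007
G(C) = (62 + C)/(-56 + C)
G(99) + (-15935 - 1*21079)/a = (62 + 99)/(-56 + 99) + (-15935 - 1*21079)/(-5007) = 161/43 + (-15935 - 21079)*(-1/5007) = (1/43)*161 - 37014*(-1/5007) = 161/43 + 12338/1669 = 799243/71767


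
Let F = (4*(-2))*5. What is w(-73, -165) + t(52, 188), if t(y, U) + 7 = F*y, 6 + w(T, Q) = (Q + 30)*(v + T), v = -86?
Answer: 19372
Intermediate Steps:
F = -40 (F = -8*5 = -40)
w(T, Q) = -6 + (-86 + T)*(30 + Q) (w(T, Q) = -6 + (Q + 30)*(-86 + T) = -6 + (30 + Q)*(-86 + T) = -6 + (-86 + T)*(30 + Q))
t(y, U) = -7 - 40*y
w(-73, -165) + t(52, 188) = (-2586 - 86*(-165) + 30*(-73) - 165*(-73)) + (-7 - 40*52) = (-2586 + 14190 - 2190 + 12045) + (-7 - 2080) = 21459 - 2087 = 19372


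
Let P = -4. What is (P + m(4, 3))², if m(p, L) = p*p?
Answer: 144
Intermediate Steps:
m(p, L) = p²
(P + m(4, 3))² = (-4 + 4²)² = (-4 + 16)² = 12² = 144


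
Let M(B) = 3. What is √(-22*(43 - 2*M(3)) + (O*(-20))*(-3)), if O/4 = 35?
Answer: √7586 ≈ 87.098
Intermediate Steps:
O = 140 (O = 4*35 = 140)
√(-22*(43 - 2*M(3)) + (O*(-20))*(-3)) = √(-22*(43 - 2*3) + (140*(-20))*(-3)) = √(-22*(43 - 6) - 2800*(-3)) = √(-22*37 + 8400) = √(-814 + 8400) = √7586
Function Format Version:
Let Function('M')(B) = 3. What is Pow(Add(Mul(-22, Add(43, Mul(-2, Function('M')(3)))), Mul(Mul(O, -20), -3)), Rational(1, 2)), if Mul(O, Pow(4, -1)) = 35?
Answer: Pow(7586, Rational(1, 2)) ≈ 87.098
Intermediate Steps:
O = 140 (O = Mul(4, 35) = 140)
Pow(Add(Mul(-22, Add(43, Mul(-2, Function('M')(3)))), Mul(Mul(O, -20), -3)), Rational(1, 2)) = Pow(Add(Mul(-22, Add(43, Mul(-2, 3))), Mul(Mul(140, -20), -3)), Rational(1, 2)) = Pow(Add(Mul(-22, Add(43, -6)), Mul(-2800, -3)), Rational(1, 2)) = Pow(Add(Mul(-22, 37), 8400), Rational(1, 2)) = Pow(Add(-814, 8400), Rational(1, 2)) = Pow(7586, Rational(1, 2))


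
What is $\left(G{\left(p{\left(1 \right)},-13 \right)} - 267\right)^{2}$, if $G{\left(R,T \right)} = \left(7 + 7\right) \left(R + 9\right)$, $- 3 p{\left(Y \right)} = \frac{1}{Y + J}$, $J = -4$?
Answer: $\frac{1575025}{81} \approx 19445.0$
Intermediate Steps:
$p{\left(Y \right)} = - \frac{1}{3 \left(-4 + Y\right)}$ ($p{\left(Y \right)} = - \frac{1}{3 \left(Y - 4\right)} = - \frac{1}{3 \left(-4 + Y\right)}$)
$G{\left(R,T \right)} = 126 + 14 R$ ($G{\left(R,T \right)} = 14 \left(9 + R\right) = 126 + 14 R$)
$\left(G{\left(p{\left(1 \right)},-13 \right)} - 267\right)^{2} = \left(\left(126 + 14 \left(- \frac{1}{-12 + 3 \cdot 1}\right)\right) - 267\right)^{2} = \left(\left(126 + 14 \left(- \frac{1}{-12 + 3}\right)\right) - 267\right)^{2} = \left(\left(126 + 14 \left(- \frac{1}{-9}\right)\right) - 267\right)^{2} = \left(\left(126 + 14 \left(\left(-1\right) \left(- \frac{1}{9}\right)\right)\right) - 267\right)^{2} = \left(\left(126 + 14 \cdot \frac{1}{9}\right) - 267\right)^{2} = \left(\left(126 + \frac{14}{9}\right) - 267\right)^{2} = \left(\frac{1148}{9} - 267\right)^{2} = \left(- \frac{1255}{9}\right)^{2} = \frac{1575025}{81}$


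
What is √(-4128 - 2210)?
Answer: I*√6338 ≈ 79.612*I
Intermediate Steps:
√(-4128 - 2210) = √(-6338) = I*√6338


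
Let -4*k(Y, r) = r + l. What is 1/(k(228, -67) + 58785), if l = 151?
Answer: 1/58764 ≈ 1.7017e-5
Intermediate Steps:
k(Y, r) = -151/4 - r/4 (k(Y, r) = -(r + 151)/4 = -(151 + r)/4 = -151/4 - r/4)
1/(k(228, -67) + 58785) = 1/((-151/4 - ¼*(-67)) + 58785) = 1/((-151/4 + 67/4) + 58785) = 1/(-21 + 58785) = 1/58764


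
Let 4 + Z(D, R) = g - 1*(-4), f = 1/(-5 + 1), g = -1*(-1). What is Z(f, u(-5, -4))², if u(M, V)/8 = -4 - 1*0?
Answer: 1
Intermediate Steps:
u(M, V) = -32 (u(M, V) = 8*(-4 - 1*0) = 8*(-4 + 0) = 8*(-4) = -32)
g = 1
f = -¼ (f = 1/(-4) = -¼ ≈ -0.25000)
Z(D, R) = 1 (Z(D, R) = -4 + (1 - 1*(-4)) = -4 + (1 + 4) = -4 + 5 = 1)
Z(f, u(-5, -4))² = 1² = 1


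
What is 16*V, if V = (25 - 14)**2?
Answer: 1936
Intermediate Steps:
V = 121 (V = 11**2 = 121)
16*V = 16*121 = 1936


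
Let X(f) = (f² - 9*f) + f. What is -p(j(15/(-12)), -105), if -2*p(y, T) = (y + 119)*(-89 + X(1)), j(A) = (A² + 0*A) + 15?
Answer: -6507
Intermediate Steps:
X(f) = f² - 8*f
j(A) = 15 + A² (j(A) = (A² + 0) + 15 = A² + 15 = 15 + A²)
p(y, T) = 5712 + 48*y (p(y, T) = -(y + 119)*(-89 + 1*(-8 + 1))/2 = -(119 + y)*(-89 + 1*(-7))/2 = -(119 + y)*(-89 - 7)/2 = -(119 + y)*(-96)/2 = -(-11424 - 96*y)/2 = 5712 + 48*y)
-p(j(15/(-12)), -105) = -(5712 + 48*(15 + (15/(-12))²)) = -(5712 + 48*(15 + (15*(-1/12))²)) = -(5712 + 48*(15 + (-5/4)²)) = -(5712 + 48*(15 + 25/16)) = -(5712 + 48*(265/16)) = -(5712 + 795) = -1*6507 = -6507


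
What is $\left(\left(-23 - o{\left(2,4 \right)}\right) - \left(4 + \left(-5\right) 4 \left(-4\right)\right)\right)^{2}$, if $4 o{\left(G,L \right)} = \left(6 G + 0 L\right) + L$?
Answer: $12321$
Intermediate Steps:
$o{\left(G,L \right)} = \frac{L}{4} + \frac{3 G}{2}$ ($o{\left(G,L \right)} = \frac{\left(6 G + 0 L\right) + L}{4} = \frac{\left(6 G + 0\right) + L}{4} = \frac{6 G + L}{4} = \frac{L + 6 G}{4} = \frac{L}{4} + \frac{3 G}{2}$)
$\left(\left(-23 - o{\left(2,4 \right)}\right) - \left(4 + \left(-5\right) 4 \left(-4\right)\right)\right)^{2} = \left(\left(-23 - \left(\frac{1}{4} \cdot 4 + \frac{3}{2} \cdot 2\right)\right) - \left(4 + \left(-5\right) 4 \left(-4\right)\right)\right)^{2} = \left(\left(-23 - \left(1 + 3\right)\right) - \left(4 - -80\right)\right)^{2} = \left(\left(-23 - 4\right) - 84\right)^{2} = \left(-27 - 84\right)^{2} = \left(-111\right)^{2} = 12321$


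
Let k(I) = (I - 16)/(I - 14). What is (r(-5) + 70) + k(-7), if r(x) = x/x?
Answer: 1514/21 ≈ 72.095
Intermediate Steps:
k(I) = (-16 + I)/(-14 + I)
r(x) = 1
(r(-5) + 70) + k(-7) = (1 + 70) + (-16 - 7)/(-14 - 7) = 71 - 23/(-21) = 71 - 1/21*(-23) = 71 + 23/21 = 1514/21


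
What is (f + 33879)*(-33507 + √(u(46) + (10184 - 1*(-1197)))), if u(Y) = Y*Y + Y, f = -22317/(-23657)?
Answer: -26855787454740/23657 + 801497820*√13543/23657 ≈ -1.1313e+9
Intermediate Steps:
f = 22317/23657 (f = -22317*(-1/23657) = 22317/23657 ≈ 0.94336)
u(Y) = Y + Y² (u(Y) = Y² + Y = Y + Y²)
(f + 33879)*(-33507 + √(u(46) + (10184 - 1*(-1197)))) = (22317/23657 + 33879)*(-33507 + √(46*(1 + 46) + (10184 - 1*(-1197)))) = 801497820*(-33507 + √(46*47 + (10184 + 1197)))/23657 = 801497820*(-33507 + √(2162 + 11381))/23657 = 801497820*(-33507 + √13543)/23657 = -26855787454740/23657 + 801497820*√13543/23657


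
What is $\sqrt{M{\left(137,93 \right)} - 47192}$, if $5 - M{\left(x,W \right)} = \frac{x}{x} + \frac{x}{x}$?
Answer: $i \sqrt{47189} \approx 217.23 i$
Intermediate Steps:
$M{\left(x,W \right)} = 3$ ($M{\left(x,W \right)} = 5 - \left(\frac{x}{x} + \frac{x}{x}\right) = 5 - \left(1 + 1\right) = 5 - 2 = 3$)
$\sqrt{M{\left(137,93 \right)} - 47192} = \sqrt{3 - 47192} = \sqrt{-47189} = i \sqrt{47189}$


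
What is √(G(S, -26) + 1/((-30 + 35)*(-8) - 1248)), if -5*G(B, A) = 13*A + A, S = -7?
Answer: √754811470/3220 ≈ 8.5322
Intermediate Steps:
G(B, A) = -14*A/5 (G(B, A) = -(13*A + A)/5 = -14*A/5)
√(G(S, -26) + 1/((-30 + 35)*(-8) - 1248)) = √(-14/5*(-26) + 1/((-30 + 35)*(-8) - 1248)) = √(364/5 + 1/(5*(-8) - 1248)) = √(364/5 + 1/(-40 - 1248)) = √(364/5 + 1/(-1288)) = √(364/5 - 1/1288) = √(468827/6440) = √754811470/3220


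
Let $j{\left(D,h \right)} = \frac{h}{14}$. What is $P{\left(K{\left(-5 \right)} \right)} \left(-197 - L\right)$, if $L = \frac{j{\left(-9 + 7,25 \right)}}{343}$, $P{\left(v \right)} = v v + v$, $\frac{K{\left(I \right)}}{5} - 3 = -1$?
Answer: $- \frac{52031045}{2401} \approx -21671.0$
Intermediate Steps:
$K{\left(I \right)} = 10$ ($K{\left(I \right)} = 15 + 5 \left(-1\right) = 15 - 5 = 10$)
$j{\left(D,h \right)} = \frac{h}{14}$ ($j{\left(D,h \right)} = h \frac{1}{14} = \frac{h}{14}$)
$P{\left(v \right)} = v + v^{2}$ ($P{\left(v \right)} = v^{2} + v = v + v^{2}$)
$L = \frac{25}{4802}$ ($L = \frac{\frac{1}{14} \cdot 25}{343} = \frac{25}{14} \cdot \frac{1}{343} = \frac{25}{4802} \approx 0.0052062$)
$P{\left(K{\left(-5 \right)} \right)} \left(-197 - L\right) = 10 \left(1 + 10\right) \left(-197 - \frac{25}{4802}\right) = 10 \cdot 11 \left(-197 - \frac{25}{4802}\right) = 110 \left(- \frac{946019}{4802}\right) = - \frac{52031045}{2401}$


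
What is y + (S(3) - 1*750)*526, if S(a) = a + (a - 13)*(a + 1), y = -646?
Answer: -414608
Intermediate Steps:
S(a) = a + (1 + a)*(-13 + a) (S(a) = a + (-13 + a)*(1 + a) = a + (1 + a)*(-13 + a))
y + (S(3) - 1*750)*526 = -646 + ((-13 + 3**2 - 11*3) - 1*750)*526 = -646 + ((-13 + 9 - 33) - 750)*526 = -646 + (-37 - 750)*526 = -646 - 787*526 = -646 - 413962 = -414608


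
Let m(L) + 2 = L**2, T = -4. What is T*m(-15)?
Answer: -892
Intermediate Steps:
m(L) = -2 + L**2
T*m(-15) = -4*(-2 + (-15)**2) = -4*(-2 + 225) = -4*223 = -892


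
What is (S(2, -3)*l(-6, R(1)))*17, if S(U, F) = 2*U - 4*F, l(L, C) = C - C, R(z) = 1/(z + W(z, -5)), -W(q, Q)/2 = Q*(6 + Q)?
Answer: 0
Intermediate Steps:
W(q, Q) = -2*Q*(6 + Q)
R(z) = 1/(10 + z) (R(z) = 1/(z - 2*(-5)*(6 - 5)) = 1/(z - 2*(-5)*1) = 1/(z + 10) = 1/(10 + z))
l(L, C) = 0
S(U, F) = -4*F + 2*U
(S(2, -3)*l(-6, R(1)))*17 = ((-4*(-3) + 2*2)*0)*17 = ((12 + 4)*0)*17 = (16*0)*17 = 0*17 = 0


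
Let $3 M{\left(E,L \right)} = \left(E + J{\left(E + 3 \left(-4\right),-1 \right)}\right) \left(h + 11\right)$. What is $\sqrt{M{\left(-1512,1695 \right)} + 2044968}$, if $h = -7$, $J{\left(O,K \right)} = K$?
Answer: $\frac{2 \sqrt{4596639}}{3} \approx 1429.3$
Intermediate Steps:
$M{\left(E,L \right)} = - \frac{4}{3} + \frac{4 E}{3}$ ($M{\left(E,L \right)} = \frac{\left(E - 1\right) \left(-7 + 11\right)}{3} = \frac{\left(-1 + E\right) 4}{3} = \frac{-4 + 4 E}{3} = - \frac{4}{3} + \frac{4 E}{3}$)
$\sqrt{M{\left(-1512,1695 \right)} + 2044968} = \sqrt{\left(- \frac{4}{3} + \frac{4}{3} \left(-1512\right)\right) + 2044968} = \sqrt{\left(- \frac{4}{3} - 2016\right) + 2044968} = \sqrt{- \frac{6052}{3} + 2044968} = \sqrt{\frac{6128852}{3}} = \frac{2 \sqrt{4596639}}{3}$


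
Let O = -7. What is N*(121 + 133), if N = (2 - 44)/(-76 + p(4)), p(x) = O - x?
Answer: 3556/29 ≈ 122.62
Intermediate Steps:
p(x) = -7 - x
N = 14/29 (N = (2 - 44)/(-76 + (-7 - 1*4)) = -42/(-76 + (-7 - 4)) = -42/(-76 - 11) = -42/(-87) = -42*(-1/87) = 14/29 ≈ 0.48276)
N*(121 + 133) = 14*(121 + 133)/29 = (14/29)*254 = 3556/29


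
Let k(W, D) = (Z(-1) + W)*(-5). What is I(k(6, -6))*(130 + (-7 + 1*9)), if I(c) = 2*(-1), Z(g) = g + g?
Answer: -264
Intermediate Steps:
Z(g) = 2*g
k(W, D) = 10 - 5*W (k(W, D) = (2*(-1) + W)*(-5) = (-2 + W)*(-5) = 10 - 5*W)
I(c) = -2
I(k(6, -6))*(130 + (-7 + 1*9)) = -2*(130 + (-7 + 1*9)) = -2*(130 + (-7 + 9)) = -2*(130 + 2) = -2*132 = -264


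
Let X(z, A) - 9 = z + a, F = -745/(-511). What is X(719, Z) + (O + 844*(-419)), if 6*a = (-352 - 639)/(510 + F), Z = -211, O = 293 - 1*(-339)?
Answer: -552415070281/1568130 ≈ -3.5228e+5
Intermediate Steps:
O = 632 (O = 293 + 339 = 632)
F = 745/511 (F = -745*(-1/511) = 745/511 ≈ 1.4579)
a = -506401/1568130 (a = ((-352 - 639)/(510 + 745/511))/6 = (-991/261355/511)/6 = (-991*511/261355)/6 = (⅙)*(-506401/261355) = -506401/1568130 ≈ -0.32293)
X(z, A) = 13606769/1568130 + z (X(z, A) = 9 + (z - 506401/1568130) = 9 + (-506401/1568130 + z) = 13606769/1568130 + z)
X(719, Z) + (O + 844*(-419)) = (13606769/1568130 + 719) + (632 + 844*(-419)) = 1141092239/1568130 + (632 - 353636) = 1141092239/1568130 - 353004 = -552415070281/1568130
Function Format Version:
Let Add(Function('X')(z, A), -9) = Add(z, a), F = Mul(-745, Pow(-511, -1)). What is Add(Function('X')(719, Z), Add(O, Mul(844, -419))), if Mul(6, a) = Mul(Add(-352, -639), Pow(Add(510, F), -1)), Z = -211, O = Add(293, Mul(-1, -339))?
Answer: Rational(-552415070281, 1568130) ≈ -3.5228e+5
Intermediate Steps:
O = 632 (O = Add(293, 339) = 632)
F = Rational(745, 511) (F = Mul(-745, Rational(-1, 511)) = Rational(745, 511) ≈ 1.4579)
a = Rational(-506401, 1568130) (a = Mul(Rational(1, 6), Mul(Add(-352, -639), Pow(Add(510, Rational(745, 511)), -1))) = Mul(Rational(1, 6), Mul(-991, Pow(Rational(261355, 511), -1))) = Mul(Rational(1, 6), Mul(-991, Rational(511, 261355))) = Mul(Rational(1, 6), Rational(-506401, 261355)) = Rational(-506401, 1568130) ≈ -0.32293)
Function('X')(z, A) = Add(Rational(13606769, 1568130), z) (Function('X')(z, A) = Add(9, Add(z, Rational(-506401, 1568130))) = Add(9, Add(Rational(-506401, 1568130), z)) = Add(Rational(13606769, 1568130), z))
Add(Function('X')(719, Z), Add(O, Mul(844, -419))) = Add(Add(Rational(13606769, 1568130), 719), Add(632, Mul(844, -419))) = Add(Rational(1141092239, 1568130), Add(632, -353636)) = Add(Rational(1141092239, 1568130), -353004) = Rational(-552415070281, 1568130)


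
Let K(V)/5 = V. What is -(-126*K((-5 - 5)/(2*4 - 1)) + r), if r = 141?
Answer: -1041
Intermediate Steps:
K(V) = 5*V
-(-126*K((-5 - 5)/(2*4 - 1)) + r) = -(-630*(-5 - 5)/(2*4 - 1) + 141) = -(-630*(-10/(8 - 1)) + 141) = -(-630*(-10/7) + 141) = -(-630*(-10*⅐) + 141) = -(-630*(-10)/7 + 141) = -(-126*(-50/7) + 141) = -(900 + 141) = -1*1041 = -1041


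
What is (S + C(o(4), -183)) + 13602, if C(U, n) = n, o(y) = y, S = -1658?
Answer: 11761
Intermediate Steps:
(S + C(o(4), -183)) + 13602 = (-1658 - 183) + 13602 = -1841 + 13602 = 11761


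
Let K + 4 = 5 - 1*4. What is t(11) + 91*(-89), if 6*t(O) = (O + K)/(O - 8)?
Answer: -72887/9 ≈ -8098.6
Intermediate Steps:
K = -3 (K = -4 + (5 - 1*4) = -4 + (5 - 4) = -4 + 1 = -3)
t(O) = (-3 + O)/(6*(-8 + O)) (t(O) = ((O - 3)/(O - 8))/6 = ((-3 + O)/(-8 + O))/6 = (-3 + O)/(6*(-8 + O)))
t(11) + 91*(-89) = (-3 + 11)/(6*(-8 + 11)) + 91*(-89) = (⅙)*8/3 - 8099 = (⅙)*(⅓)*8 - 8099 = 4/9 - 8099 = -72887/9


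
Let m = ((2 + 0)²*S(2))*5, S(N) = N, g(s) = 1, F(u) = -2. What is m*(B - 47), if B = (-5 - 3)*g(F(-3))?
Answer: -2200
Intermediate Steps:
B = -8 (B = (-5 - 3)*1 = -8*1 = -8)
m = 40 (m = ((2 + 0)²*2)*5 = (2²*2)*5 = (4*2)*5 = 8*5 = 40)
m*(B - 47) = 40*(-8 - 47) = 40*(-55) = -2200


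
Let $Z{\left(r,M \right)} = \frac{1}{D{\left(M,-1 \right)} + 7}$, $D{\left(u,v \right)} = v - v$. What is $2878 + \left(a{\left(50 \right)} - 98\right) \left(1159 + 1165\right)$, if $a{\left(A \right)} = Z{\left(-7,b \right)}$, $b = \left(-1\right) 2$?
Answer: $-224542$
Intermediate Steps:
$D{\left(u,v \right)} = 0$
$b = -2$
$Z{\left(r,M \right)} = \frac{1}{7}$ ($Z{\left(r,M \right)} = \frac{1}{0 + 7} = \frac{1}{7}$)
$a{\left(A \right)} = \frac{1}{7}$
$2878 + \left(a{\left(50 \right)} - 98\right) \left(1159 + 1165\right) = 2878 + \left(\frac{1}{7} - 98\right) \left(1159 + 1165\right) = 2878 - 227420 = -224542$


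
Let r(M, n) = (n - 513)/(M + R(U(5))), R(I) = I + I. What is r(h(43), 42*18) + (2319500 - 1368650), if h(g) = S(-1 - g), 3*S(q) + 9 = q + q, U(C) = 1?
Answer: 86526621/91 ≈ 9.5084e+5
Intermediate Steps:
S(q) = -3 + 2*q/3 (S(q) = -3 + (q + q)/3 = -3 + (2*q)/3 = -3 + 2*q/3)
R(I) = 2*I
h(g) = -11/3 - 2*g/3 (h(g) = -3 + 2*(-1 - g)/3 = -3 + (-2/3 - 2*g/3) = -11/3 - 2*g/3)
r(M, n) = (-513 + n)/(2 + M) (r(M, n) = (n - 513)/(M + 2*1) = (-513 + n)/(M + 2) = (-513 + n)/(2 + M))
r(h(43), 42*18) + (2319500 - 1368650) = (-513 + 42*18)/(2 + (-11/3 - 2/3*43)) + (2319500 - 1368650) = (-513 + 756)/(2 + (-11/3 - 86/3)) + 950850 = 243/(2 - 97/3) + 950850 = 243/(-91/3) + 950850 = -3/91*243 + 950850 = -729/91 + 950850 = 86526621/91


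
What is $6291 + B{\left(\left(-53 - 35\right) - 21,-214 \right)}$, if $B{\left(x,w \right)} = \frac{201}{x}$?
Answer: $\frac{685518}{109} \approx 6289.2$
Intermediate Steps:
$6291 + B{\left(\left(-53 - 35\right) - 21,-214 \right)} = 6291 + \frac{201}{\left(-53 - 35\right) - 21} = 6291 + \frac{201}{-88 - 21} = 6291 + \frac{201}{-109} = 6291 + 201 \left(- \frac{1}{109}\right) = 6291 - \frac{201}{109} = \frac{685518}{109}$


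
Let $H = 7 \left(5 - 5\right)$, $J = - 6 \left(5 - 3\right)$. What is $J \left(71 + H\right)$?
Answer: $-852$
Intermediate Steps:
$J = -12$ ($J = \left(-6\right) 2 = -12$)
$H = 0$ ($H = 7 \cdot 0 = 0$)
$J \left(71 + H\right) = - 12 \left(71 + 0\right) = \left(-12\right) 71 = -852$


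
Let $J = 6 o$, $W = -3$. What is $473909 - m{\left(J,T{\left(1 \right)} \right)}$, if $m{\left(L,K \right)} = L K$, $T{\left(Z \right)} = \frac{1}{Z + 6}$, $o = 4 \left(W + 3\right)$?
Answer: $473909$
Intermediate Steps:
$o = 0$ ($o = 4 \left(-3 + 3\right) = 4 \cdot 0 = 0$)
$T{\left(Z \right)} = \frac{1}{6 + Z}$
$J = 0$ ($J = 6 \cdot 0 = 0$)
$m{\left(L,K \right)} = K L$
$473909 - m{\left(J,T{\left(1 \right)} \right)} = 473909 - \frac{1}{6 + 1} \cdot 0 = 473909 - \frac{1}{7} \cdot 0 = 473909 - 0 = 473909 + 0 = 473909$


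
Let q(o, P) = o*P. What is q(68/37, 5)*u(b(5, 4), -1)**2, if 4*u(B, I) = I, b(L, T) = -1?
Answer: 85/148 ≈ 0.57432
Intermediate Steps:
u(B, I) = I/4
q(o, P) = P*o
q(68/37, 5)*u(b(5, 4), -1)**2 = (5*(68/37))*((1/4)*(-1))**2 = (5*(68*(1/37)))*(-1/4)**2 = (5*(68/37))*(1/16) = (340/37)*(1/16) = 85/148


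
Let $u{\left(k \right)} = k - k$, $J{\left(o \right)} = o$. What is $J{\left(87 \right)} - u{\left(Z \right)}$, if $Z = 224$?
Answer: $87$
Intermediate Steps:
$u{\left(k \right)} = 0$
$J{\left(87 \right)} - u{\left(Z \right)} = 87 - 0 = 87 + 0 = 87$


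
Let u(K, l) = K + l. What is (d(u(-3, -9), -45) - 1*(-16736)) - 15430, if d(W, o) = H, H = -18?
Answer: 1288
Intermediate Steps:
d(W, o) = -18
(d(u(-3, -9), -45) - 1*(-16736)) - 15430 = (-18 - 1*(-16736)) - 15430 = (-18 + 16736) - 15430 = 16718 - 15430 = 1288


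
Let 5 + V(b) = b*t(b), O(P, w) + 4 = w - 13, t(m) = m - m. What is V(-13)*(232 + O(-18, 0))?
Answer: -1075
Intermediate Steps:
t(m) = 0
O(P, w) = -17 + w (O(P, w) = -4 + (w - 13) = -4 + (-13 + w) = -17 + w)
V(b) = -5 (V(b) = -5 + b*0 = -5 + 0 = -5)
V(-13)*(232 + O(-18, 0)) = -5*(232 + (-17 + 0)) = -5*(232 - 17) = -5*215 = -1075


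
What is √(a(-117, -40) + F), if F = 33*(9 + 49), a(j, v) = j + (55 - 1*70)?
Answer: 9*√22 ≈ 42.214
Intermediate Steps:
a(j, v) = -15 + j (a(j, v) = j + (55 - 70) = j - 15 = -15 + j)
F = 1914 (F = 33*58 = 1914)
√(a(-117, -40) + F) = √((-15 - 117) + 1914) = √(-132 + 1914) = √1782 = 9*√22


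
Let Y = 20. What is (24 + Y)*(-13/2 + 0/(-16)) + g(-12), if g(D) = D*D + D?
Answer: -154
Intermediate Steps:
g(D) = D + D² (g(D) = D² + D = D + D²)
(24 + Y)*(-13/2 + 0/(-16)) + g(-12) = (24 + 20)*(-13/2 + 0/(-16)) - 12*(1 - 12) = 44*(-13*½ + 0*(-1/16)) - 12*(-11) = 44*(-13/2 + 0) + 132 = 44*(-13/2) + 132 = -286 + 132 = -154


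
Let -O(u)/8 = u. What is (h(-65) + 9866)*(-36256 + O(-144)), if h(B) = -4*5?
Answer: -345633984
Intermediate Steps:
O(u) = -8*u
h(B) = -20
(h(-65) + 9866)*(-36256 + O(-144)) = (-20 + 9866)*(-36256 - 8*(-144)) = 9846*(-36256 + 1152) = 9846*(-35104) = -345633984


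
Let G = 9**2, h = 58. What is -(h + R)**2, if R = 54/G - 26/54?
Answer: -2468041/729 ≈ -3385.5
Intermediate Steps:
G = 81
R = 5/27 (R = 54/81 - 26/54 = 54*(1/81) - 26*1/54 = 2/3 - 13/27 = 5/27 ≈ 0.18519)
-(h + R)**2 = -(58 + 5/27)**2 = -(1571/27)**2 = -1*2468041/729 = -2468041/729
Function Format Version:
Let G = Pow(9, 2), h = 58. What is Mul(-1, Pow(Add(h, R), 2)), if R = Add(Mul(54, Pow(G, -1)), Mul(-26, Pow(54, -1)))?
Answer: Rational(-2468041, 729) ≈ -3385.5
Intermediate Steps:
G = 81
R = Rational(5, 27) (R = Add(Mul(54, Pow(81, -1)), Mul(-26, Pow(54, -1))) = Add(Mul(54, Rational(1, 81)), Mul(-26, Rational(1, 54))) = Add(Rational(2, 3), Rational(-13, 27)) = Rational(5, 27) ≈ 0.18519)
Mul(-1, Pow(Add(h, R), 2)) = Mul(-1, Pow(Add(58, Rational(5, 27)), 2)) = Mul(-1, Pow(Rational(1571, 27), 2)) = Mul(-1, Rational(2468041, 729)) = Rational(-2468041, 729)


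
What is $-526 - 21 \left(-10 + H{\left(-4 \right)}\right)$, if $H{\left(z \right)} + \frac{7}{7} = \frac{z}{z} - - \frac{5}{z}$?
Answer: $- \frac{1159}{4} \approx -289.75$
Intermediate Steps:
$H{\left(z \right)} = \frac{5}{z}$ ($H{\left(z \right)} = -1 + \left(\frac{z}{z} - - \frac{5}{z}\right) = -1 + \left(1 + \frac{5}{z}\right) = \frac{5}{z}$)
$-526 - 21 \left(-10 + H{\left(-4 \right)}\right) = -526 - 21 \left(-10 + \frac{5}{-4}\right) = -526 - 21 \left(-10 + 5 \left(- \frac{1}{4}\right)\right) = -526 - 21 \left(-10 - \frac{5}{4}\right) = -526 - - \frac{945}{4} = -526 + \frac{945}{4} = - \frac{1159}{4}$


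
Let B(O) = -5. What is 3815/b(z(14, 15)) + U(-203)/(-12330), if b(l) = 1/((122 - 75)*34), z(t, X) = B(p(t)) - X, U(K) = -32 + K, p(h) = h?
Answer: 15033648467/2466 ≈ 6.0964e+6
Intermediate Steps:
z(t, X) = -5 - X
b(l) = 1/1598 (b(l) = (1/34)/47 = (1/47)*(1/34) = 1/1598)
3815/b(z(14, 15)) + U(-203)/(-12330) = 3815/(1/1598) + (-32 - 203)/(-12330) = 3815*1598 - 235*(-1/12330) = 6096370 + 47/2466 = 15033648467/2466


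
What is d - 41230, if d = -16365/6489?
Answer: -89185945/2163 ≈ -41233.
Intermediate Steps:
d = -5455/2163 (d = -16365*1/6489 = -5455/2163 ≈ -2.5220)
d - 41230 = -5455/2163 - 41230 = -89185945/2163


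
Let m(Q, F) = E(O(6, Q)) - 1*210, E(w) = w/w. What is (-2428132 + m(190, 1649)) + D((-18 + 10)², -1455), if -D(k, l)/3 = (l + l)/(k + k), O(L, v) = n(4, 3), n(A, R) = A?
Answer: -155409459/64 ≈ -2.4283e+6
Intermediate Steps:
O(L, v) = 4
D(k, l) = -3*l/k (D(k, l) = -3*(l + l)/(k + k) = -3*2*l/(2*k) = -3*2*l*1/(2*k) = -3*l/k)
E(w) = 1
m(Q, F) = -209 (m(Q, F) = 1 - 1*210 = 1 - 210 = -209)
(-2428132 + m(190, 1649)) + D((-18 + 10)², -1455) = (-2428132 - 209) - 3*(-1455)/(-18 + 10)² = -2428341 - 3*(-1455)/(-8)² = -2428341 - 3*(-1455)/64 = -2428341 - 3*(-1455)*1/64 = -2428341 + 4365/64 = -155409459/64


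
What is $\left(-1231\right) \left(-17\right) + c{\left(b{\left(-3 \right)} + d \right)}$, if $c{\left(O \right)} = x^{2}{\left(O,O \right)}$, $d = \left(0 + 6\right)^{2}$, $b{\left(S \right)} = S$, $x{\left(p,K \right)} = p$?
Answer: $22016$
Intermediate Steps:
$d = 36$ ($d = 6^{2} = 36$)
$c{\left(O \right)} = O^{2}$
$\left(-1231\right) \left(-17\right) + c{\left(b{\left(-3 \right)} + d \right)} = \left(-1231\right) \left(-17\right) + \left(-3 + 36\right)^{2} = 20927 + 33^{2} = 20927 + 1089 = 22016$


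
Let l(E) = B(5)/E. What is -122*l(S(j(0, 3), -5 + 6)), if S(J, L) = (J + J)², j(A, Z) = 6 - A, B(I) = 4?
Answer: -61/18 ≈ -3.3889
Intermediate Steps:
S(J, L) = 4*J² (S(J, L) = (2*J)² = 4*J²)
l(E) = 4/E
-122*l(S(j(0, 3), -5 + 6)) = -488/(4*(6 - 1*0)²) = -488/(4*(6 + 0)²) = -488/(4*6²) = -488/(4*36) = -488/144 = -122*1/36 = -61/18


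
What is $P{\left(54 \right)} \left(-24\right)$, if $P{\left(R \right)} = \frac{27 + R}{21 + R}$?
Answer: $- \frac{648}{25} \approx -25.92$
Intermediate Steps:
$P{\left(R \right)} = \frac{27 + R}{21 + R}$
$P{\left(54 \right)} \left(-24\right) = \frac{27 + 54}{21 + 54} \left(-24\right) = \frac{1}{75} \cdot 81 \left(-24\right) = \frac{27}{25} \left(-24\right) = - \frac{648}{25}$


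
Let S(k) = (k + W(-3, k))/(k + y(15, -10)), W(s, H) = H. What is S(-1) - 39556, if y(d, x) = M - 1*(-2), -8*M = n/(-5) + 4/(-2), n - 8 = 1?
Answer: -2333884/59 ≈ -39557.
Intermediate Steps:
n = 9 (n = 8 + 1 = 9)
M = 19/40 (M = -(9/(-5) + 4/(-2))/8 = -(9*(-1/5) + 4*(-1/2))/8 = -(-9/5 - 2)/8 = -1/8*(-19/5) = 19/40 ≈ 0.47500)
y(d, x) = 99/40 (y(d, x) = 19/40 - 1*(-2) = 19/40 + 2 = 99/40)
S(k) = 2*k/(99/40 + k) (S(k) = (k + k)/(k + 99/40) = (2*k)/(99/40 + k) = 2*k/(99/40 + k))
S(-1) - 39556 = 80*(-1)/(99 + 40*(-1)) - 39556 = 80*(-1)/(99 - 40) - 39556 = 80*(-1)/59 - 39556 = 80*(-1)*(1/59) - 39556 = -80/59 - 39556 = -2333884/59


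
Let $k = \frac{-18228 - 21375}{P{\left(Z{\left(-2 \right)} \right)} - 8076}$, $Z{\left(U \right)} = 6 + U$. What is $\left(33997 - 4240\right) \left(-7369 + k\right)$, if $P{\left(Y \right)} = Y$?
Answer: $- \frac{1768844309505}{8072} \approx -2.1913 \cdot 10^{8}$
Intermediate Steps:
$k = \frac{39603}{8072}$ ($k = \frac{-18228 - 21375}{\left(6 - 2\right) - 8076} = - \frac{39603}{4 - 8076} = - \frac{39603}{-8072} = \left(-39603\right) \left(- \frac{1}{8072}\right) = \frac{39603}{8072} \approx 4.9062$)
$\left(33997 - 4240\right) \left(-7369 + k\right) = \left(33997 - 4240\right) \left(-7369 + \frac{39603}{8072}\right) = 29757 \left(- \frac{59442965}{8072}\right) = - \frac{1768844309505}{8072}$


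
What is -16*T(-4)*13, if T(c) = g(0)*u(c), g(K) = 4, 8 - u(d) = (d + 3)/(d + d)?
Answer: -6552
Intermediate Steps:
u(d) = 8 - (3 + d)/(2*d) (u(d) = 8 - (d + 3)/(d + d) = 8 - (3 + d)/(2*d))
T(c) = 6*(-1 + 5*c)/c (T(c) = 4*(3*(-1 + 5*c)/(2*c)) = 6*(-1 + 5*c)/c)
-16*T(-4)*13 = -16*(30 - 6/(-4))*13 = -16*(30 - 6*(-¼))*13 = -16*(30 + 3/2)*13 = -16*63/2*13 = -504*13 = -6552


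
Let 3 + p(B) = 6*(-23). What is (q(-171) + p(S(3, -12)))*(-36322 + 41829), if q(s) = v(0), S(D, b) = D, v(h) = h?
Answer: -776487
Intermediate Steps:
q(s) = 0
p(B) = -141 (p(B) = -3 + 6*(-23) = -3 - 138 = -141)
(q(-171) + p(S(3, -12)))*(-36322 + 41829) = (0 - 141)*(-36322 + 41829) = -141*5507 = -776487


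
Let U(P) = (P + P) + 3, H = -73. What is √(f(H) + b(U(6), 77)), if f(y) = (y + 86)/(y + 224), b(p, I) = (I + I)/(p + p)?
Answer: √26776830/2265 ≈ 2.2846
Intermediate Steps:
U(P) = 3 + 2*P (U(P) = 2*P + 3 = 3 + 2*P)
b(p, I) = I/p (b(p, I) = (2*I)/((2*p)) = (2*I)*(1/(2*p)) = I/p)
f(y) = (86 + y)/(224 + y)
√(f(H) + b(U(6), 77)) = √((86 - 73)/(224 - 73) + 77/(3 + 2*6)) = √(13/151 + 77/(3 + 12)) = √((1/151)*13 + 77/15) = √(13/151 + 77*(1/15)) = √(13/151 + 77/15) = √(11822/2265) = √26776830/2265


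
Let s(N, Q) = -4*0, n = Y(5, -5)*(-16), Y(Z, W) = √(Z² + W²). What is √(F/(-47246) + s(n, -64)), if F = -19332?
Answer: 3*√25371102/23623 ≈ 0.63967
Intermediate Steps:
Y(Z, W) = √(W² + Z²)
n = -80*√2 (n = √((-5)² + 5²)*(-16) = √(25 + 25)*(-16) = √50*(-16) = (5*√2)*(-16) = -80*√2 ≈ -113.14)
s(N, Q) = 0
√(F/(-47246) + s(n, -64)) = √(-19332/(-47246) + 0) = √(-19332*(-1/47246) + 0) = √(9666/23623 + 0) = √(9666/23623) = 3*√25371102/23623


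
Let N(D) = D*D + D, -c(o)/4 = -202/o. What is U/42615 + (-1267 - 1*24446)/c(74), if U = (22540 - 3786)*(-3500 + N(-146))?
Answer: 6222380227/1147764 ≈ 5421.3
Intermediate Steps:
c(o) = 808/o (c(o) = -(-808)/o = 808/o)
N(D) = D + D² (N(D) = D² + D = D + D²)
U = 331383180 (U = (22540 - 3786)*(-3500 - 146*(1 - 146)) = 18754*(-3500 - 146*(-145)) = 18754*(-3500 + 21170) = 18754*17670 = 331383180)
U/42615 + (-1267 - 1*24446)/c(74) = 331383180/42615 + (-1267 - 1*24446)/((808/74)) = 331383180*(1/42615) + (-1267 - 24446)/((808*(1/74))) = 22092212/2841 - 25713/404/37 = 22092212/2841 - 25713*37/404 = 22092212/2841 - 951381/404 = 6222380227/1147764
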